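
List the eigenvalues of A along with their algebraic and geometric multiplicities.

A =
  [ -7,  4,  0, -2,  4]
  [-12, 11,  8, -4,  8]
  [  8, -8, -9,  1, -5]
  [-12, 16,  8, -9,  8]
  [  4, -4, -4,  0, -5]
λ = -5: alg = 2, geom = 2; λ = -3: alg = 3, geom = 2

Step 1 — factor the characteristic polynomial to read off the algebraic multiplicities:
  χ_A(x) = (x + 3)^3*(x + 5)^2

Step 2 — compute geometric multiplicities via the rank-nullity identity g(λ) = n − rank(A − λI):
  rank(A − (-5)·I) = 3, so dim ker(A − (-5)·I) = n − 3 = 2
  rank(A − (-3)·I) = 3, so dim ker(A − (-3)·I) = n − 3 = 2

Summary:
  λ = -5: algebraic multiplicity = 2, geometric multiplicity = 2
  λ = -3: algebraic multiplicity = 3, geometric multiplicity = 2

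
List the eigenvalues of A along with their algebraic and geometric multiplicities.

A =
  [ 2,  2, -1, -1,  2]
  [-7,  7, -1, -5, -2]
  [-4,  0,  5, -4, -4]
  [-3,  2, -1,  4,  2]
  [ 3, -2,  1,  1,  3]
λ = 3: alg = 2, geom = 1; λ = 5: alg = 3, geom = 3

Step 1 — factor the characteristic polynomial to read off the algebraic multiplicities:
  χ_A(x) = (x - 5)^3*(x - 3)^2

Step 2 — compute geometric multiplicities via the rank-nullity identity g(λ) = n − rank(A − λI):
  rank(A − (3)·I) = 4, so dim ker(A − (3)·I) = n − 4 = 1
  rank(A − (5)·I) = 2, so dim ker(A − (5)·I) = n − 2 = 3

Summary:
  λ = 3: algebraic multiplicity = 2, geometric multiplicity = 1
  λ = 5: algebraic multiplicity = 3, geometric multiplicity = 3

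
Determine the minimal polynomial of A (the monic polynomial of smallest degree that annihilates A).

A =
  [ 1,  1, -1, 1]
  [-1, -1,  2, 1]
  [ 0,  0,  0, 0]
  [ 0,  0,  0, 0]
x^3

The characteristic polynomial is χ_A(x) = x^4, so the eigenvalues are known. The minimal polynomial is
  m_A(x) = Π_λ (x − λ)^{k_λ}
where k_λ is the size of the *largest* Jordan block for λ (equivalently, the smallest k with (A − λI)^k v = 0 for every generalised eigenvector v of λ).

  λ = 0: largest Jordan block has size 3, contributing (x − 0)^3

So m_A(x) = x^3 = x^3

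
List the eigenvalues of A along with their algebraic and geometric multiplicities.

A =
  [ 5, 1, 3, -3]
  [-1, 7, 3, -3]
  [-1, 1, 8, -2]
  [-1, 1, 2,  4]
λ = 6: alg = 4, geom = 2

Step 1 — factor the characteristic polynomial to read off the algebraic multiplicities:
  χ_A(x) = (x - 6)^4

Step 2 — compute geometric multiplicities via the rank-nullity identity g(λ) = n − rank(A − λI):
  rank(A − (6)·I) = 2, so dim ker(A − (6)·I) = n − 2 = 2

Summary:
  λ = 6: algebraic multiplicity = 4, geometric multiplicity = 2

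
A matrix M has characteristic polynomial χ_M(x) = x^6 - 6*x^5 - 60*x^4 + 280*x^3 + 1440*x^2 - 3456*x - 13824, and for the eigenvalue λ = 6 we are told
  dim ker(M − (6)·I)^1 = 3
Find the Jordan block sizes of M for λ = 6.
Block sizes for λ = 6: [1, 1, 1]

From the dimensions of kernels of powers, the number of Jordan blocks of size at least j is d_j − d_{j−1} where d_j = dim ker(N^j) (with d_0 = 0). Computing the differences gives [3].
The number of blocks of size exactly k is (#blocks of size ≥ k) − (#blocks of size ≥ k + 1), so the partition is: 3 block(s) of size 1.
In nonincreasing order the block sizes are [1, 1, 1].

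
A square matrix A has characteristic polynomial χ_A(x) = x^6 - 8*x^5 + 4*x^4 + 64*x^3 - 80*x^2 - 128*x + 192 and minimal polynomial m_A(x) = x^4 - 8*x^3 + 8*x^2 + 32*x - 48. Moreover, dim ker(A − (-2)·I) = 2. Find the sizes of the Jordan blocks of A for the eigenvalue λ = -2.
Block sizes for λ = -2: [1, 1]

Step 1 — from the characteristic polynomial, algebraic multiplicity of λ = -2 is 2. From dim ker(A − (-2)·I) = 2, there are exactly 2 Jordan blocks for λ = -2.
Step 2 — from the minimal polynomial, the factor (x + 2) tells us the largest block for λ = -2 has size 1.
Step 3 — with total size 2, 2 blocks, and largest block 1, the block sizes (in nonincreasing order) are [1, 1].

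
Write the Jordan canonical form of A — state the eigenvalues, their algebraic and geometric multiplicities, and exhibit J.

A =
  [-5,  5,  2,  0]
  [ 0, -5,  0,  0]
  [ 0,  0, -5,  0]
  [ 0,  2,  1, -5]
J_2(-5) ⊕ J_2(-5)

The characteristic polynomial is
  det(x·I − A) = x^4 + 20*x^3 + 150*x^2 + 500*x + 625 = (x + 5)^4

Eigenvalues and multiplicities (the geometric multiplicity of λ is n − rank(A − λI), which equals the number of Jordan blocks for λ):
  λ = -5: algebraic multiplicity = 4, geometric multiplicity = 2

Determining the block sizes for each eigenvalue:
  λ = -5: with am = 4 and gm = 2, the partition is not yet determined (e.g. several partitions of 4 into 2 parts exist). Let N = A − (-5)·I. Computing rank(N^1) = 2, rank(N^2) = 0; the number of blocks of size ≥ j is rank(N^{j−1}) − rank(N^j), giving [2, 2]. So we have 2 block(s) of size 2 → block sizes [2, 2]

Assembling the blocks gives a Jordan form
J =
  [-5,  1,  0,  0]
  [ 0, -5,  0,  0]
  [ 0,  0, -5,  1]
  [ 0,  0,  0, -5]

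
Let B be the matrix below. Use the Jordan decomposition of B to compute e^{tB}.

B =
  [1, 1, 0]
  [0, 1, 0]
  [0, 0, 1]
e^{tB} =
  [exp(t), t*exp(t), 0]
  [0, exp(t), 0]
  [0, 0, exp(t)]

Strategy: write B = P · J · P⁻¹ where J is a Jordan canonical form, so e^{tB} = P · e^{tJ} · P⁻¹, and e^{tJ} can be computed block-by-block.

B has Jordan form
J =
  [1, 1, 0]
  [0, 1, 0]
  [0, 0, 1]
(up to reordering of blocks).

Per-block formulas:
  For a 2×2 Jordan block J_2(1): exp(t · J_2(1)) = e^(1t)·(I + t·N), where N is the 2×2 nilpotent shift.
  For a 1×1 block at λ = 1: exp(t · [1]) = [e^(1t)].

After assembling e^{tJ} and conjugating by P, we get:

e^{tB} =
  [exp(t), t*exp(t), 0]
  [0, exp(t), 0]
  [0, 0, exp(t)]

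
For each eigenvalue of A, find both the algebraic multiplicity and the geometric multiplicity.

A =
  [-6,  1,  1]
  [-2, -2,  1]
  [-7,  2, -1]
λ = -3: alg = 3, geom = 1

Step 1 — factor the characteristic polynomial to read off the algebraic multiplicities:
  χ_A(x) = (x + 3)^3

Step 2 — compute geometric multiplicities via the rank-nullity identity g(λ) = n − rank(A − λI):
  rank(A − (-3)·I) = 2, so dim ker(A − (-3)·I) = n − 2 = 1

Summary:
  λ = -3: algebraic multiplicity = 3, geometric multiplicity = 1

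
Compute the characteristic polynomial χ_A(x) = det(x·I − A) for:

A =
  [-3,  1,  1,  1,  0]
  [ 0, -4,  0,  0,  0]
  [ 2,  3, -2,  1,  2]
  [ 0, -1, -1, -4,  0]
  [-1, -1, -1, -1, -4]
x^5 + 17*x^4 + 115*x^3 + 387*x^2 + 648*x + 432

Expanding det(x·I − A) (e.g. by cofactor expansion or by noting that A is similar to its Jordan form J, which has the same characteristic polynomial as A) gives
  χ_A(x) = x^5 + 17*x^4 + 115*x^3 + 387*x^2 + 648*x + 432
which factors as (x + 3)^3*(x + 4)^2. The eigenvalues (with algebraic multiplicities) are λ = -4 with multiplicity 2, λ = -3 with multiplicity 3.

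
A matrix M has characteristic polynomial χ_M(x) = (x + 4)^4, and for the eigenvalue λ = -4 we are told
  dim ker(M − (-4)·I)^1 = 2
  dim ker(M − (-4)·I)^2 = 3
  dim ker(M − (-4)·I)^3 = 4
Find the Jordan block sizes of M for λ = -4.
Block sizes for λ = -4: [3, 1]

From the dimensions of kernels of powers, the number of Jordan blocks of size at least j is d_j − d_{j−1} where d_j = dim ker(N^j) (with d_0 = 0). Computing the differences gives [2, 1, 1].
The number of blocks of size exactly k is (#blocks of size ≥ k) − (#blocks of size ≥ k + 1), so the partition is: 1 block(s) of size 1, 1 block(s) of size 3.
In nonincreasing order the block sizes are [3, 1].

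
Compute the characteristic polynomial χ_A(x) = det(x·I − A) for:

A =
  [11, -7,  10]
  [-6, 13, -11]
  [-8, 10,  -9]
x^3 - 15*x^2 + 75*x - 125

Expanding det(x·I − A) (e.g. by cofactor expansion or by noting that A is similar to its Jordan form J, which has the same characteristic polynomial as A) gives
  χ_A(x) = x^3 - 15*x^2 + 75*x - 125
which factors as (x - 5)^3. The eigenvalues (with algebraic multiplicities) are λ = 5 with multiplicity 3.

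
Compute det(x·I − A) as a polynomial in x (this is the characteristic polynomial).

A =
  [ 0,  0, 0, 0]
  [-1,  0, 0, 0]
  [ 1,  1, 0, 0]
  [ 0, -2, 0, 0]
x^4

Expanding det(x·I − A) (e.g. by cofactor expansion or by noting that A is similar to its Jordan form J, which has the same characteristic polynomial as A) gives
  χ_A(x) = x^4
which factors as x^4. The eigenvalues (with algebraic multiplicities) are λ = 0 with multiplicity 4.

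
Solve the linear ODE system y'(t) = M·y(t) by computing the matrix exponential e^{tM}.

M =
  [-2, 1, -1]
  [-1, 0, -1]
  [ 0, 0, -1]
e^{tM} =
  [-t*exp(-t) + exp(-t), t*exp(-t), -t*exp(-t)]
  [-t*exp(-t), t*exp(-t) + exp(-t), -t*exp(-t)]
  [0, 0, exp(-t)]

Strategy: write M = P · J · P⁻¹ where J is a Jordan canonical form, so e^{tM} = P · e^{tJ} · P⁻¹, and e^{tJ} can be computed block-by-block.

M has Jordan form
J =
  [-1,  1,  0]
  [ 0, -1,  0]
  [ 0,  0, -1]
(up to reordering of blocks).

Per-block formulas:
  For a 1×1 block at λ = -1: exp(t · [-1]) = [e^(-1t)].
  For a 2×2 Jordan block J_2(-1): exp(t · J_2(-1)) = e^(-1t)·(I + t·N), where N is the 2×2 nilpotent shift.

After assembling e^{tJ} and conjugating by P, we get:

e^{tM} =
  [-t*exp(-t) + exp(-t), t*exp(-t), -t*exp(-t)]
  [-t*exp(-t), t*exp(-t) + exp(-t), -t*exp(-t)]
  [0, 0, exp(-t)]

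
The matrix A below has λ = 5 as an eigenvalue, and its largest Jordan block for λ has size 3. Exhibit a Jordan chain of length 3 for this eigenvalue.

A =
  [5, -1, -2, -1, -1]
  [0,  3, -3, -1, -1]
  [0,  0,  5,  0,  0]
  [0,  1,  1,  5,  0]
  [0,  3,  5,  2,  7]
A Jordan chain for λ = 5 of length 3:
v_1 = (-2, 0, 0, -2, 2)ᵀ
v_2 = (-1, -2, 0, 1, 3)ᵀ
v_3 = (0, 1, 0, 0, 0)ᵀ

Let N = A − (5)·I. We want v_3 with N^3 v_3 = 0 but N^2 v_3 ≠ 0; then v_{j-1} := N · v_j for j = 3, …, 2.

Pick v_3 = (0, 1, 0, 0, 0)ᵀ.
Then v_2 = N · v_3 = (-1, -2, 0, 1, 3)ᵀ.
Then v_1 = N · v_2 = (-2, 0, 0, -2, 2)ᵀ.

Sanity check: (A − (5)·I) v_1 = (0, 0, 0, 0, 0)ᵀ = 0. ✓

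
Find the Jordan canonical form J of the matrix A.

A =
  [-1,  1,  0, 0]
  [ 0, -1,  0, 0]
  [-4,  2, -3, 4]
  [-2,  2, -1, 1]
J_2(-1) ⊕ J_2(-1)

The characteristic polynomial is
  det(x·I − A) = x^4 + 4*x^3 + 6*x^2 + 4*x + 1 = (x + 1)^4

Eigenvalues and multiplicities (the geometric multiplicity of λ is n − rank(A − λI), which equals the number of Jordan blocks for λ):
  λ = -1: algebraic multiplicity = 4, geometric multiplicity = 2

Determining the block sizes for each eigenvalue:
  λ = -1: with am = 4 and gm = 2, the partition is not yet determined (e.g. several partitions of 4 into 2 parts exist). Let N = A − (-1)·I. Computing rank(N^1) = 2, rank(N^2) = 0; the number of blocks of size ≥ j is rank(N^{j−1}) − rank(N^j), giving [2, 2]. So we have 2 block(s) of size 2 → block sizes [2, 2]

Assembling the blocks gives a Jordan form
J =
  [-1,  1,  0,  0]
  [ 0, -1,  0,  0]
  [ 0,  0, -1,  1]
  [ 0,  0,  0, -1]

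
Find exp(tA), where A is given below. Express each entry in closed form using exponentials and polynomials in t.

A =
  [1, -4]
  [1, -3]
e^{tA} =
  [2*t*exp(-t) + exp(-t), -4*t*exp(-t)]
  [t*exp(-t), -2*t*exp(-t) + exp(-t)]

Strategy: write A = P · J · P⁻¹ where J is a Jordan canonical form, so e^{tA} = P · e^{tJ} · P⁻¹, and e^{tJ} can be computed block-by-block.

A has Jordan form
J =
  [-1,  1]
  [ 0, -1]
(up to reordering of blocks).

Per-block formulas:
  For a 2×2 Jordan block J_2(-1): exp(t · J_2(-1)) = e^(-1t)·(I + t·N), where N is the 2×2 nilpotent shift.

After assembling e^{tJ} and conjugating by P, we get:

e^{tA} =
  [2*t*exp(-t) + exp(-t), -4*t*exp(-t)]
  [t*exp(-t), -2*t*exp(-t) + exp(-t)]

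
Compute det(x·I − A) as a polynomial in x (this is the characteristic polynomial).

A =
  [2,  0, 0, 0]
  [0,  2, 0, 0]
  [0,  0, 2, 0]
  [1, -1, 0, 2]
x^4 - 8*x^3 + 24*x^2 - 32*x + 16

Expanding det(x·I − A) (e.g. by cofactor expansion or by noting that A is similar to its Jordan form J, which has the same characteristic polynomial as A) gives
  χ_A(x) = x^4 - 8*x^3 + 24*x^2 - 32*x + 16
which factors as (x - 2)^4. The eigenvalues (with algebraic multiplicities) are λ = 2 with multiplicity 4.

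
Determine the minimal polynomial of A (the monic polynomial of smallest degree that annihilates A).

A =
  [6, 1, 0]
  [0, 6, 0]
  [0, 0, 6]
x^2 - 12*x + 36

The characteristic polynomial is χ_A(x) = (x - 6)^3, so the eigenvalues are known. The minimal polynomial is
  m_A(x) = Π_λ (x − λ)^{k_λ}
where k_λ is the size of the *largest* Jordan block for λ (equivalently, the smallest k with (A − λI)^k v = 0 for every generalised eigenvector v of λ).

  λ = 6: largest Jordan block has size 2, contributing (x − 6)^2

So m_A(x) = (x - 6)^2 = x^2 - 12*x + 36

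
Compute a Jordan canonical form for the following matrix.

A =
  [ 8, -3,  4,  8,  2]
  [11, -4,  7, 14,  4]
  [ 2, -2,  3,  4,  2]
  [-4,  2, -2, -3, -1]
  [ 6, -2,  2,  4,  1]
J_3(1) ⊕ J_2(1)

The characteristic polynomial is
  det(x·I − A) = x^5 - 5*x^4 + 10*x^3 - 10*x^2 + 5*x - 1 = (x - 1)^5

Eigenvalues and multiplicities (the geometric multiplicity of λ is n − rank(A − λI), which equals the number of Jordan blocks for λ):
  λ = 1: algebraic multiplicity = 5, geometric multiplicity = 2

Determining the block sizes for each eigenvalue:
  λ = 1: with am = 5 and gm = 2, the partition is not yet determined (e.g. several partitions of 5 into 2 parts exist). Let N = A − (1)·I. Computing rank(N^1) = 3, rank(N^2) = 1, rank(N^3) = 0; the number of blocks of size ≥ j is rank(N^{j−1}) − rank(N^j), giving [2, 2, 1]. So we have 1 block(s) of size 3, 1 block(s) of size 2 → block sizes [3, 2]

Assembling the blocks gives a Jordan form
J =
  [1, 1, 0, 0, 0]
  [0, 1, 1, 0, 0]
  [0, 0, 1, 0, 0]
  [0, 0, 0, 1, 1]
  [0, 0, 0, 0, 1]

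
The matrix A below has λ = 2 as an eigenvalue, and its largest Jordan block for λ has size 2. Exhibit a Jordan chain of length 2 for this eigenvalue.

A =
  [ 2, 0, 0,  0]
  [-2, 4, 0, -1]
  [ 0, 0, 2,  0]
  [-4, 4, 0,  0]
A Jordan chain for λ = 2 of length 2:
v_1 = (0, -2, 0, -4)ᵀ
v_2 = (1, 0, 0, 0)ᵀ

Let N = A − (2)·I. We want v_2 with N^2 v_2 = 0 but N^1 v_2 ≠ 0; then v_{j-1} := N · v_j for j = 2, …, 2.

Pick v_2 = (1, 0, 0, 0)ᵀ.
Then v_1 = N · v_2 = (0, -2, 0, -4)ᵀ.

Sanity check: (A − (2)·I) v_1 = (0, 0, 0, 0)ᵀ = 0. ✓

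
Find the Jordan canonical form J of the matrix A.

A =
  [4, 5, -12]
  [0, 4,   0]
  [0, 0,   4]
J_2(4) ⊕ J_1(4)

The characteristic polynomial is
  det(x·I − A) = x^3 - 12*x^2 + 48*x - 64 = (x - 4)^3

Eigenvalues and multiplicities (the geometric multiplicity of λ is n − rank(A − λI), which equals the number of Jordan blocks for λ):
  λ = 4: algebraic multiplicity = 3, geometric multiplicity = 2

Determining the block sizes for each eigenvalue:
  λ = 4: 2 blocks summing to 3 forces exactly one block of size 2 and the rest size 1 → block sizes [2, 1]

Assembling the blocks gives a Jordan form
J =
  [4, 1, 0]
  [0, 4, 0]
  [0, 0, 4]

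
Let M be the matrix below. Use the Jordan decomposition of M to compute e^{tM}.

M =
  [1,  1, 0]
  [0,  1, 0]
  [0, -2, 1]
e^{tM} =
  [exp(t), t*exp(t), 0]
  [0, exp(t), 0]
  [0, -2*t*exp(t), exp(t)]

Strategy: write M = P · J · P⁻¹ where J is a Jordan canonical form, so e^{tM} = P · e^{tJ} · P⁻¹, and e^{tJ} can be computed block-by-block.

M has Jordan form
J =
  [1, 1, 0]
  [0, 1, 0]
  [0, 0, 1]
(up to reordering of blocks).

Per-block formulas:
  For a 2×2 Jordan block J_2(1): exp(t · J_2(1)) = e^(1t)·(I + t·N), where N is the 2×2 nilpotent shift.
  For a 1×1 block at λ = 1: exp(t · [1]) = [e^(1t)].

After assembling e^{tJ} and conjugating by P, we get:

e^{tM} =
  [exp(t), t*exp(t), 0]
  [0, exp(t), 0]
  [0, -2*t*exp(t), exp(t)]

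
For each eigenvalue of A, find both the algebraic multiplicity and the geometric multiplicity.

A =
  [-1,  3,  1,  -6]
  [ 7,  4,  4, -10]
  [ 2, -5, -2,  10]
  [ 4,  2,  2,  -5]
λ = -1: alg = 4, geom = 2

Step 1 — factor the characteristic polynomial to read off the algebraic multiplicities:
  χ_A(x) = (x + 1)^4

Step 2 — compute geometric multiplicities via the rank-nullity identity g(λ) = n − rank(A − λI):
  rank(A − (-1)·I) = 2, so dim ker(A − (-1)·I) = n − 2 = 2

Summary:
  λ = -1: algebraic multiplicity = 4, geometric multiplicity = 2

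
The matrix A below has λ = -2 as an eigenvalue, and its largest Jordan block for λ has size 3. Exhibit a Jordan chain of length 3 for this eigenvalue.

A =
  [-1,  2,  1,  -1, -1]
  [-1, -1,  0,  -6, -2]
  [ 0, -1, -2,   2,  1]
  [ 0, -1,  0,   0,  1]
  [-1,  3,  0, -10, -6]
A Jordan chain for λ = -2 of length 3:
v_1 = (1, -1, 0, 0, -1)ᵀ
v_2 = (2, 1, -1, -1, 3)ᵀ
v_3 = (0, 1, 0, 0, 0)ᵀ

Let N = A − (-2)·I. We want v_3 with N^3 v_3 = 0 but N^2 v_3 ≠ 0; then v_{j-1} := N · v_j for j = 3, …, 2.

Pick v_3 = (0, 1, 0, 0, 0)ᵀ.
Then v_2 = N · v_3 = (2, 1, -1, -1, 3)ᵀ.
Then v_1 = N · v_2 = (1, -1, 0, 0, -1)ᵀ.

Sanity check: (A − (-2)·I) v_1 = (0, 0, 0, 0, 0)ᵀ = 0. ✓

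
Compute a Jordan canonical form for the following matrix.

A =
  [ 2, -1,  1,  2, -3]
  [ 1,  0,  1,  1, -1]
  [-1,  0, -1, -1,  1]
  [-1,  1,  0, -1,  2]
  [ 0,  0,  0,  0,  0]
J_2(0) ⊕ J_2(0) ⊕ J_1(0)

The characteristic polynomial is
  det(x·I − A) = x^5

Eigenvalues and multiplicities (the geometric multiplicity of λ is n − rank(A − λI), which equals the number of Jordan blocks for λ):
  λ = 0: algebraic multiplicity = 5, geometric multiplicity = 3

Determining the block sizes for each eigenvalue:
  λ = 0: with am = 5 and gm = 3, the partition is not yet determined (e.g. several partitions of 5 into 3 parts exist). Let N = A − (0)·I. Computing rank(N^1) = 2, rank(N^2) = 0; the number of blocks of size ≥ j is rank(N^{j−1}) − rank(N^j), giving [3, 2]. So we have 2 block(s) of size 2, 1 block(s) of size 1 → block sizes [2, 2, 1]

Assembling the blocks gives a Jordan form
J =
  [0, 1, 0, 0, 0]
  [0, 0, 0, 0, 0]
  [0, 0, 0, 1, 0]
  [0, 0, 0, 0, 0]
  [0, 0, 0, 0, 0]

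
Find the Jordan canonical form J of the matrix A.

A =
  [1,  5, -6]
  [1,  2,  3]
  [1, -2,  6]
J_3(3)

The characteristic polynomial is
  det(x·I − A) = x^3 - 9*x^2 + 27*x - 27 = (x - 3)^3

Eigenvalues and multiplicities (the geometric multiplicity of λ is n − rank(A − λI), which equals the number of Jordan blocks for λ):
  λ = 3: algebraic multiplicity = 3, geometric multiplicity = 1

Determining the block sizes for each eigenvalue:
  λ = 3: one block (gm = 1), so the single block has size am = 3 → block sizes [3]

Assembling the blocks gives a Jordan form
J =
  [3, 1, 0]
  [0, 3, 1]
  [0, 0, 3]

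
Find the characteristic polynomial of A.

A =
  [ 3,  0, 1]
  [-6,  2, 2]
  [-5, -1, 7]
x^3 - 12*x^2 + 48*x - 64

Expanding det(x·I − A) (e.g. by cofactor expansion or by noting that A is similar to its Jordan form J, which has the same characteristic polynomial as A) gives
  χ_A(x) = x^3 - 12*x^2 + 48*x - 64
which factors as (x - 4)^3. The eigenvalues (with algebraic multiplicities) are λ = 4 with multiplicity 3.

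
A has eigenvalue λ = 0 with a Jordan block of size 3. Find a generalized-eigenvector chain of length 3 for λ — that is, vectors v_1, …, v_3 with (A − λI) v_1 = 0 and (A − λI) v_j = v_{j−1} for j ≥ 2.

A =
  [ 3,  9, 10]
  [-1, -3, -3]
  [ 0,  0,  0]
A Jordan chain for λ = 0 of length 3:
v_1 = (3, -1, 0)ᵀ
v_2 = (10, -3, 0)ᵀ
v_3 = (0, 0, 1)ᵀ

Let N = A − (0)·I. We want v_3 with N^3 v_3 = 0 but N^2 v_3 ≠ 0; then v_{j-1} := N · v_j for j = 3, …, 2.

Pick v_3 = (0, 0, 1)ᵀ.
Then v_2 = N · v_3 = (10, -3, 0)ᵀ.
Then v_1 = N · v_2 = (3, -1, 0)ᵀ.

Sanity check: (A − (0)·I) v_1 = (0, 0, 0)ᵀ = 0. ✓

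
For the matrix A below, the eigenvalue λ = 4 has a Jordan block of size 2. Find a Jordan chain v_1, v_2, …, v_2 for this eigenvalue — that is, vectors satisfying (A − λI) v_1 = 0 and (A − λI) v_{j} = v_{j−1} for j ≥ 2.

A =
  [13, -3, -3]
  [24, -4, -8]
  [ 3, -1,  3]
A Jordan chain for λ = 4 of length 2:
v_1 = (9, 24, 3)ᵀ
v_2 = (1, 0, 0)ᵀ

Let N = A − (4)·I. We want v_2 with N^2 v_2 = 0 but N^1 v_2 ≠ 0; then v_{j-1} := N · v_j for j = 2, …, 2.

Pick v_2 = (1, 0, 0)ᵀ.
Then v_1 = N · v_2 = (9, 24, 3)ᵀ.

Sanity check: (A − (4)·I) v_1 = (0, 0, 0)ᵀ = 0. ✓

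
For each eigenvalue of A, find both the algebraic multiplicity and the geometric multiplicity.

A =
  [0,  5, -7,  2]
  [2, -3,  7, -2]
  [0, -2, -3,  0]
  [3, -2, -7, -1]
λ = -3: alg = 3, geom = 1; λ = 2: alg = 1, geom = 1

Step 1 — factor the characteristic polynomial to read off the algebraic multiplicities:
  χ_A(x) = (x - 2)*(x + 3)^3

Step 2 — compute geometric multiplicities via the rank-nullity identity g(λ) = n − rank(A − λI):
  rank(A − (-3)·I) = 3, so dim ker(A − (-3)·I) = n − 3 = 1
  rank(A − (2)·I) = 3, so dim ker(A − (2)·I) = n − 3 = 1

Summary:
  λ = -3: algebraic multiplicity = 3, geometric multiplicity = 1
  λ = 2: algebraic multiplicity = 1, geometric multiplicity = 1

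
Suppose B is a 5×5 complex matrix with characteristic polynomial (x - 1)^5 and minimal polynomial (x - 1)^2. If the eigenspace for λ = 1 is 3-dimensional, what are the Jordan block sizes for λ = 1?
Block sizes for λ = 1: [2, 2, 1]

Step 1 — from the characteristic polynomial, algebraic multiplicity of λ = 1 is 5. From dim ker(B − (1)·I) = 3, there are exactly 3 Jordan blocks for λ = 1.
Step 2 — from the minimal polynomial, the factor (x − 1)^2 tells us the largest block for λ = 1 has size 2.
Step 3 — with total size 5, 3 blocks, and largest block 2, the block sizes (in nonincreasing order) are [2, 2, 1].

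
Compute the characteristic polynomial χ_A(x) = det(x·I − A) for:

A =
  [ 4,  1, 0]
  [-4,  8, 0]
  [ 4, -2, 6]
x^3 - 18*x^2 + 108*x - 216

Expanding det(x·I − A) (e.g. by cofactor expansion or by noting that A is similar to its Jordan form J, which has the same characteristic polynomial as A) gives
  χ_A(x) = x^3 - 18*x^2 + 108*x - 216
which factors as (x - 6)^3. The eigenvalues (with algebraic multiplicities) are λ = 6 with multiplicity 3.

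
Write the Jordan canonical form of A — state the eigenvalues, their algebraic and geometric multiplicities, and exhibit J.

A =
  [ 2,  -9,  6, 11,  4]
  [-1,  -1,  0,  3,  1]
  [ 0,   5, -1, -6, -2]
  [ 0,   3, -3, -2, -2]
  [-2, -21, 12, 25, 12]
J_3(2) ⊕ J_2(2)

The characteristic polynomial is
  det(x·I − A) = x^5 - 10*x^4 + 40*x^3 - 80*x^2 + 80*x - 32 = (x - 2)^5

Eigenvalues and multiplicities (the geometric multiplicity of λ is n − rank(A − λI), which equals the number of Jordan blocks for λ):
  λ = 2: algebraic multiplicity = 5, geometric multiplicity = 2

Determining the block sizes for each eigenvalue:
  λ = 2: with am = 5 and gm = 2, the partition is not yet determined (e.g. several partitions of 5 into 2 parts exist). Let N = A − (2)·I. Computing rank(N^1) = 3, rank(N^2) = 1, rank(N^3) = 0; the number of blocks of size ≥ j is rank(N^{j−1}) − rank(N^j), giving [2, 2, 1]. So we have 1 block(s) of size 3, 1 block(s) of size 2 → block sizes [3, 2]

Assembling the blocks gives a Jordan form
J =
  [2, 1, 0, 0, 0]
  [0, 2, 1, 0, 0]
  [0, 0, 2, 0, 0]
  [0, 0, 0, 2, 1]
  [0, 0, 0, 0, 2]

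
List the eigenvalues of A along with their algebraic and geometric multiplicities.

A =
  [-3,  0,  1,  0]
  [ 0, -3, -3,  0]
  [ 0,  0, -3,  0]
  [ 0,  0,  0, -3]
λ = -3: alg = 4, geom = 3

Step 1 — factor the characteristic polynomial to read off the algebraic multiplicities:
  χ_A(x) = (x + 3)^4

Step 2 — compute geometric multiplicities via the rank-nullity identity g(λ) = n − rank(A − λI):
  rank(A − (-3)·I) = 1, so dim ker(A − (-3)·I) = n − 1 = 3

Summary:
  λ = -3: algebraic multiplicity = 4, geometric multiplicity = 3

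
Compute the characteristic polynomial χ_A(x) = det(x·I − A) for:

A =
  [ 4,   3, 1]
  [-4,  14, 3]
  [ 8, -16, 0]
x^3 - 18*x^2 + 108*x - 216

Expanding det(x·I − A) (e.g. by cofactor expansion or by noting that A is similar to its Jordan form J, which has the same characteristic polynomial as A) gives
  χ_A(x) = x^3 - 18*x^2 + 108*x - 216
which factors as (x - 6)^3. The eigenvalues (with algebraic multiplicities) are λ = 6 with multiplicity 3.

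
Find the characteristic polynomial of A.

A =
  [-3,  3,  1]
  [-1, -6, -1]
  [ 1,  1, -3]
x^3 + 12*x^2 + 48*x + 64

Expanding det(x·I − A) (e.g. by cofactor expansion or by noting that A is similar to its Jordan form J, which has the same characteristic polynomial as A) gives
  χ_A(x) = x^3 + 12*x^2 + 48*x + 64
which factors as (x + 4)^3. The eigenvalues (with algebraic multiplicities) are λ = -4 with multiplicity 3.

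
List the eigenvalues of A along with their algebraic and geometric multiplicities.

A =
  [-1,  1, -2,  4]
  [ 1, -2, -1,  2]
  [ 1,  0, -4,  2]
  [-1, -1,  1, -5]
λ = -3: alg = 4, geom = 2

Step 1 — factor the characteristic polynomial to read off the algebraic multiplicities:
  χ_A(x) = (x + 3)^4

Step 2 — compute geometric multiplicities via the rank-nullity identity g(λ) = n − rank(A − λI):
  rank(A − (-3)·I) = 2, so dim ker(A − (-3)·I) = n − 2 = 2

Summary:
  λ = -3: algebraic multiplicity = 4, geometric multiplicity = 2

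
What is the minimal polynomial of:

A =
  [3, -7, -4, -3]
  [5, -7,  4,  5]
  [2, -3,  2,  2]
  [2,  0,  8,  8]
x^4 - 6*x^3

The characteristic polynomial is χ_A(x) = x^3*(x - 6), so the eigenvalues are known. The minimal polynomial is
  m_A(x) = Π_λ (x − λ)^{k_λ}
where k_λ is the size of the *largest* Jordan block for λ (equivalently, the smallest k with (A − λI)^k v = 0 for every generalised eigenvector v of λ).

  λ = 0: largest Jordan block has size 3, contributing (x − 0)^3
  λ = 6: largest Jordan block has size 1, contributing (x − 6)

So m_A(x) = x^3*(x - 6) = x^4 - 6*x^3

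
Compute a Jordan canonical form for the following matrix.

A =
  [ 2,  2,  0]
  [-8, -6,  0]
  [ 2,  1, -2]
J_2(-2) ⊕ J_1(-2)

The characteristic polynomial is
  det(x·I − A) = x^3 + 6*x^2 + 12*x + 8 = (x + 2)^3

Eigenvalues and multiplicities (the geometric multiplicity of λ is n − rank(A − λI), which equals the number of Jordan blocks for λ):
  λ = -2: algebraic multiplicity = 3, geometric multiplicity = 2

Determining the block sizes for each eigenvalue:
  λ = -2: 2 blocks summing to 3 forces exactly one block of size 2 and the rest size 1 → block sizes [2, 1]

Assembling the blocks gives a Jordan form
J =
  [-2,  1,  0]
  [ 0, -2,  0]
  [ 0,  0, -2]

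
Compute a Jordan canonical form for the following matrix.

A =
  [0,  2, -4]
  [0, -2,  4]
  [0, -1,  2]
J_2(0) ⊕ J_1(0)

The characteristic polynomial is
  det(x·I − A) = x^3

Eigenvalues and multiplicities (the geometric multiplicity of λ is n − rank(A − λI), which equals the number of Jordan blocks for λ):
  λ = 0: algebraic multiplicity = 3, geometric multiplicity = 2

Determining the block sizes for each eigenvalue:
  λ = 0: 2 blocks summing to 3 forces exactly one block of size 2 and the rest size 1 → block sizes [2, 1]

Assembling the blocks gives a Jordan form
J =
  [0, 1, 0]
  [0, 0, 0]
  [0, 0, 0]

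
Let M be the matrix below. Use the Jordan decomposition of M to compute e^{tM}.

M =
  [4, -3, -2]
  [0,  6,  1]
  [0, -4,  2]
e^{tM} =
  [exp(4*t), t^2*exp(4*t) - 3*t*exp(4*t), t^2*exp(4*t)/2 - 2*t*exp(4*t)]
  [0, 2*t*exp(4*t) + exp(4*t), t*exp(4*t)]
  [0, -4*t*exp(4*t), -2*t*exp(4*t) + exp(4*t)]

Strategy: write M = P · J · P⁻¹ where J is a Jordan canonical form, so e^{tM} = P · e^{tJ} · P⁻¹, and e^{tJ} can be computed block-by-block.

M has Jordan form
J =
  [4, 1, 0]
  [0, 4, 1]
  [0, 0, 4]
(up to reordering of blocks).

Per-block formulas:
  For a 3×3 Jordan block J_3(4): exp(t · J_3(4)) = e^(4t)·(I + t·N + (t^2/2)·N^2), where N is the 3×3 nilpotent shift.

After assembling e^{tJ} and conjugating by P, we get:

e^{tM} =
  [exp(4*t), t^2*exp(4*t) - 3*t*exp(4*t), t^2*exp(4*t)/2 - 2*t*exp(4*t)]
  [0, 2*t*exp(4*t) + exp(4*t), t*exp(4*t)]
  [0, -4*t*exp(4*t), -2*t*exp(4*t) + exp(4*t)]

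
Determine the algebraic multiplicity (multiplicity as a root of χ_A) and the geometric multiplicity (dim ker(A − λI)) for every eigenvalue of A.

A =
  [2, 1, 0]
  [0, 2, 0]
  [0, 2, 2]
λ = 2: alg = 3, geom = 2

Step 1 — factor the characteristic polynomial to read off the algebraic multiplicities:
  χ_A(x) = (x - 2)^3

Step 2 — compute geometric multiplicities via the rank-nullity identity g(λ) = n − rank(A − λI):
  rank(A − (2)·I) = 1, so dim ker(A − (2)·I) = n − 1 = 2

Summary:
  λ = 2: algebraic multiplicity = 3, geometric multiplicity = 2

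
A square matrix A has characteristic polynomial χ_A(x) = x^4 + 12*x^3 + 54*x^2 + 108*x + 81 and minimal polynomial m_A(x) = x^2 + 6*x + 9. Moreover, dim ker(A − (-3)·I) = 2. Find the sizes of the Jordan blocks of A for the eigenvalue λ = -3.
Block sizes for λ = -3: [2, 2]

Step 1 — from the characteristic polynomial, algebraic multiplicity of λ = -3 is 4. From dim ker(A − (-3)·I) = 2, there are exactly 2 Jordan blocks for λ = -3.
Step 2 — from the minimal polynomial, the factor (x + 3)^2 tells us the largest block for λ = -3 has size 2.
Step 3 — with total size 4, 2 blocks, and largest block 2, the block sizes (in nonincreasing order) are [2, 2].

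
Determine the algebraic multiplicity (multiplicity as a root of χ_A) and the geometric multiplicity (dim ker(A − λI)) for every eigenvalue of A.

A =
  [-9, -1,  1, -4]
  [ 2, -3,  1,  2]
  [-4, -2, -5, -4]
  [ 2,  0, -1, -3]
λ = -5: alg = 4, geom = 2

Step 1 — factor the characteristic polynomial to read off the algebraic multiplicities:
  χ_A(x) = (x + 5)^4

Step 2 — compute geometric multiplicities via the rank-nullity identity g(λ) = n − rank(A − λI):
  rank(A − (-5)·I) = 2, so dim ker(A − (-5)·I) = n − 2 = 2

Summary:
  λ = -5: algebraic multiplicity = 4, geometric multiplicity = 2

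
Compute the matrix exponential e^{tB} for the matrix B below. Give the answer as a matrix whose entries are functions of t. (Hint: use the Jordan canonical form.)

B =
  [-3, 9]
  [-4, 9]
e^{tB} =
  [-6*t*exp(3*t) + exp(3*t), 9*t*exp(3*t)]
  [-4*t*exp(3*t), 6*t*exp(3*t) + exp(3*t)]

Strategy: write B = P · J · P⁻¹ where J is a Jordan canonical form, so e^{tB} = P · e^{tJ} · P⁻¹, and e^{tJ} can be computed block-by-block.

B has Jordan form
J =
  [3, 1]
  [0, 3]
(up to reordering of blocks).

Per-block formulas:
  For a 2×2 Jordan block J_2(3): exp(t · J_2(3)) = e^(3t)·(I + t·N), where N is the 2×2 nilpotent shift.

After assembling e^{tJ} and conjugating by P, we get:

e^{tB} =
  [-6*t*exp(3*t) + exp(3*t), 9*t*exp(3*t)]
  [-4*t*exp(3*t), 6*t*exp(3*t) + exp(3*t)]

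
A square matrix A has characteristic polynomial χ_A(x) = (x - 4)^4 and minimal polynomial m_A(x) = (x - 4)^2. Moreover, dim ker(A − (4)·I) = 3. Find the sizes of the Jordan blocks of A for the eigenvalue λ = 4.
Block sizes for λ = 4: [2, 1, 1]

Step 1 — from the characteristic polynomial, algebraic multiplicity of λ = 4 is 4. From dim ker(A − (4)·I) = 3, there are exactly 3 Jordan blocks for λ = 4.
Step 2 — from the minimal polynomial, the factor (x − 4)^2 tells us the largest block for λ = 4 has size 2.
Step 3 — with total size 4, 3 blocks, and largest block 2, the block sizes (in nonincreasing order) are [2, 1, 1].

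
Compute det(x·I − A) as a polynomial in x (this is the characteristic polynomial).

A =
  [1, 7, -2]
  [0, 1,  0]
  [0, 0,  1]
x^3 - 3*x^2 + 3*x - 1

Expanding det(x·I − A) (e.g. by cofactor expansion or by noting that A is similar to its Jordan form J, which has the same characteristic polynomial as A) gives
  χ_A(x) = x^3 - 3*x^2 + 3*x - 1
which factors as (x - 1)^3. The eigenvalues (with algebraic multiplicities) are λ = 1 with multiplicity 3.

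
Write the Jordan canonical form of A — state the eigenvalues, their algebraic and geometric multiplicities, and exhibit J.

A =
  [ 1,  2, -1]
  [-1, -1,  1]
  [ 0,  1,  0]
J_3(0)

The characteristic polynomial is
  det(x·I − A) = x^3

Eigenvalues and multiplicities (the geometric multiplicity of λ is n − rank(A − λI), which equals the number of Jordan blocks for λ):
  λ = 0: algebraic multiplicity = 3, geometric multiplicity = 1

Determining the block sizes for each eigenvalue:
  λ = 0: one block (gm = 1), so the single block has size am = 3 → block sizes [3]

Assembling the blocks gives a Jordan form
J =
  [0, 1, 0]
  [0, 0, 1]
  [0, 0, 0]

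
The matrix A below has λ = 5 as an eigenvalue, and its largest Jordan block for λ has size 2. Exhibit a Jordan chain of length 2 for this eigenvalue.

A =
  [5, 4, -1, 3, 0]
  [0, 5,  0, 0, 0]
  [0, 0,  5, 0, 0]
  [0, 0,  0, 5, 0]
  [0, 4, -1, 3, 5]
A Jordan chain for λ = 5 of length 2:
v_1 = (4, 0, 0, 0, 4)ᵀ
v_2 = (0, 1, 0, 0, 0)ᵀ

Let N = A − (5)·I. We want v_2 with N^2 v_2 = 0 but N^1 v_2 ≠ 0; then v_{j-1} := N · v_j for j = 2, …, 2.

Pick v_2 = (0, 1, 0, 0, 0)ᵀ.
Then v_1 = N · v_2 = (4, 0, 0, 0, 4)ᵀ.

Sanity check: (A − (5)·I) v_1 = (0, 0, 0, 0, 0)ᵀ = 0. ✓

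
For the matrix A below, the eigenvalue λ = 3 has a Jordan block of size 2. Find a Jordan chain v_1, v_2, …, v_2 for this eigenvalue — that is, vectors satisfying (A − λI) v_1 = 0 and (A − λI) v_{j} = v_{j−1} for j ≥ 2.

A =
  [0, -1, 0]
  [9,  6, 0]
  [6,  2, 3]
A Jordan chain for λ = 3 of length 2:
v_1 = (-3, 9, 6)ᵀ
v_2 = (1, 0, 0)ᵀ

Let N = A − (3)·I. We want v_2 with N^2 v_2 = 0 but N^1 v_2 ≠ 0; then v_{j-1} := N · v_j for j = 2, …, 2.

Pick v_2 = (1, 0, 0)ᵀ.
Then v_1 = N · v_2 = (-3, 9, 6)ᵀ.

Sanity check: (A − (3)·I) v_1 = (0, 0, 0)ᵀ = 0. ✓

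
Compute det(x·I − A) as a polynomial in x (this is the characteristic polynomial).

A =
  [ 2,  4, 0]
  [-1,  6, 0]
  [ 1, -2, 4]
x^3 - 12*x^2 + 48*x - 64

Expanding det(x·I − A) (e.g. by cofactor expansion or by noting that A is similar to its Jordan form J, which has the same characteristic polynomial as A) gives
  χ_A(x) = x^3 - 12*x^2 + 48*x - 64
which factors as (x - 4)^3. The eigenvalues (with algebraic multiplicities) are λ = 4 with multiplicity 3.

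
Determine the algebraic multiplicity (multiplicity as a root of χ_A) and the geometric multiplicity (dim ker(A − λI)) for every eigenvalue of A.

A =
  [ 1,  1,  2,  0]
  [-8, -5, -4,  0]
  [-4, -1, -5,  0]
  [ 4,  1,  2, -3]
λ = -3: alg = 4, geom = 3

Step 1 — factor the characteristic polynomial to read off the algebraic multiplicities:
  χ_A(x) = (x + 3)^4

Step 2 — compute geometric multiplicities via the rank-nullity identity g(λ) = n − rank(A − λI):
  rank(A − (-3)·I) = 1, so dim ker(A − (-3)·I) = n − 1 = 3

Summary:
  λ = -3: algebraic multiplicity = 4, geometric multiplicity = 3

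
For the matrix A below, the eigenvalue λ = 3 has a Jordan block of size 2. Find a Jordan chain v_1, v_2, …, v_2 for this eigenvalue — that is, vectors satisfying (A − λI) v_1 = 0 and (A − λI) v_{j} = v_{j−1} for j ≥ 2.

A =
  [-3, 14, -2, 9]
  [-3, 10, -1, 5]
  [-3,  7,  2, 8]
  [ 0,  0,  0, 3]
A Jordan chain for λ = 3 of length 2:
v_1 = (-6, -3, -3, 0)ᵀ
v_2 = (1, 0, 0, 0)ᵀ

Let N = A − (3)·I. We want v_2 with N^2 v_2 = 0 but N^1 v_2 ≠ 0; then v_{j-1} := N · v_j for j = 2, …, 2.

Pick v_2 = (1, 0, 0, 0)ᵀ.
Then v_1 = N · v_2 = (-6, -3, -3, 0)ᵀ.

Sanity check: (A − (3)·I) v_1 = (0, 0, 0, 0)ᵀ = 0. ✓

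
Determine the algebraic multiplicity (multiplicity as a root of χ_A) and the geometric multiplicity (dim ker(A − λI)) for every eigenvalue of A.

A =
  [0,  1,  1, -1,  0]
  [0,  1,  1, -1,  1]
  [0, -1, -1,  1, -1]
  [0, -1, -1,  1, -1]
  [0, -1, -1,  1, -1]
λ = 0: alg = 5, geom = 3

Step 1 — factor the characteristic polynomial to read off the algebraic multiplicities:
  χ_A(x) = x^5

Step 2 — compute geometric multiplicities via the rank-nullity identity g(λ) = n − rank(A − λI):
  rank(A − (0)·I) = 2, so dim ker(A − (0)·I) = n − 2 = 3

Summary:
  λ = 0: algebraic multiplicity = 5, geometric multiplicity = 3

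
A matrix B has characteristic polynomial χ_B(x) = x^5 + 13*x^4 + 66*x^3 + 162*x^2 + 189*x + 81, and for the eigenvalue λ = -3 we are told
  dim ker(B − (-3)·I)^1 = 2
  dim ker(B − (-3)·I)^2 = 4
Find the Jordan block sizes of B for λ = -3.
Block sizes for λ = -3: [2, 2]

From the dimensions of kernels of powers, the number of Jordan blocks of size at least j is d_j − d_{j−1} where d_j = dim ker(N^j) (with d_0 = 0). Computing the differences gives [2, 2].
The number of blocks of size exactly k is (#blocks of size ≥ k) − (#blocks of size ≥ k + 1), so the partition is: 2 block(s) of size 2.
In nonincreasing order the block sizes are [2, 2].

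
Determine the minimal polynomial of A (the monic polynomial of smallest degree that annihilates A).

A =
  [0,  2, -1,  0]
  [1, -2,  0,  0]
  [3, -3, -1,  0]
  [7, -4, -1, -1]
x^3 + 3*x^2 + 3*x + 1

The characteristic polynomial is χ_A(x) = (x + 1)^4, so the eigenvalues are known. The minimal polynomial is
  m_A(x) = Π_λ (x − λ)^{k_λ}
where k_λ is the size of the *largest* Jordan block for λ (equivalently, the smallest k with (A − λI)^k v = 0 for every generalised eigenvector v of λ).

  λ = -1: largest Jordan block has size 3, contributing (x + 1)^3

So m_A(x) = (x + 1)^3 = x^3 + 3*x^2 + 3*x + 1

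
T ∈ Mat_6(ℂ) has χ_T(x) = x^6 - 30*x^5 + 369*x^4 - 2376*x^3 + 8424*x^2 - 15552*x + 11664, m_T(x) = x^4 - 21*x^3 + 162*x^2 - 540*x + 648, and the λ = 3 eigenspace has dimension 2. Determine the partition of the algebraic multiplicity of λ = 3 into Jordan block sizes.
Block sizes for λ = 3: [1, 1]

Step 1 — from the characteristic polynomial, algebraic multiplicity of λ = 3 is 2. From dim ker(T − (3)·I) = 2, there are exactly 2 Jordan blocks for λ = 3.
Step 2 — from the minimal polynomial, the factor (x − 3) tells us the largest block for λ = 3 has size 1.
Step 3 — with total size 2, 2 blocks, and largest block 1, the block sizes (in nonincreasing order) are [1, 1].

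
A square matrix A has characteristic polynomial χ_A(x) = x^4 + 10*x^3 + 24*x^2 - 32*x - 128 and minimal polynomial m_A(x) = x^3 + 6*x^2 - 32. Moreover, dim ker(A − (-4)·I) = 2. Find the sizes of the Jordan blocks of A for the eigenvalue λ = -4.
Block sizes for λ = -4: [2, 1]

Step 1 — from the characteristic polynomial, algebraic multiplicity of λ = -4 is 3. From dim ker(A − (-4)·I) = 2, there are exactly 2 Jordan blocks for λ = -4.
Step 2 — from the minimal polynomial, the factor (x + 4)^2 tells us the largest block for λ = -4 has size 2.
Step 3 — with total size 3, 2 blocks, and largest block 2, the block sizes (in nonincreasing order) are [2, 1].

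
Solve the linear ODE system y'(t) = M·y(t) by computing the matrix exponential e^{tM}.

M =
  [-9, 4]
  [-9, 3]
e^{tM} =
  [-6*t*exp(-3*t) + exp(-3*t), 4*t*exp(-3*t)]
  [-9*t*exp(-3*t), 6*t*exp(-3*t) + exp(-3*t)]

Strategy: write M = P · J · P⁻¹ where J is a Jordan canonical form, so e^{tM} = P · e^{tJ} · P⁻¹, and e^{tJ} can be computed block-by-block.

M has Jordan form
J =
  [-3,  1]
  [ 0, -3]
(up to reordering of blocks).

Per-block formulas:
  For a 2×2 Jordan block J_2(-3): exp(t · J_2(-3)) = e^(-3t)·(I + t·N), where N is the 2×2 nilpotent shift.

After assembling e^{tJ} and conjugating by P, we get:

e^{tM} =
  [-6*t*exp(-3*t) + exp(-3*t), 4*t*exp(-3*t)]
  [-9*t*exp(-3*t), 6*t*exp(-3*t) + exp(-3*t)]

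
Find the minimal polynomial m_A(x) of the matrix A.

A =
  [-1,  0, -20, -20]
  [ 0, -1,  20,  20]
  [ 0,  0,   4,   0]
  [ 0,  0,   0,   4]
x^2 - 3*x - 4

The characteristic polynomial is χ_A(x) = (x - 4)^2*(x + 1)^2, so the eigenvalues are known. The minimal polynomial is
  m_A(x) = Π_λ (x − λ)^{k_λ}
where k_λ is the size of the *largest* Jordan block for λ (equivalently, the smallest k with (A − λI)^k v = 0 for every generalised eigenvector v of λ).

  λ = -1: largest Jordan block has size 1, contributing (x + 1)
  λ = 4: largest Jordan block has size 1, contributing (x − 4)

So m_A(x) = (x - 4)*(x + 1) = x^2 - 3*x - 4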